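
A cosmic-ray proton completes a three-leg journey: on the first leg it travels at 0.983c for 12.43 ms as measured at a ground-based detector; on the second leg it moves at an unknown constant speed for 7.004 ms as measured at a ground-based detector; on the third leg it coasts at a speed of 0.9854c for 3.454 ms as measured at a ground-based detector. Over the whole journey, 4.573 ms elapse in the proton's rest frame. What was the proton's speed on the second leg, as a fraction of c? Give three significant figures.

Leg 1: γ = 1/√(1 − 0.983²) = 1/√0.03371 = 5.446; τ_1 = 12.43/5.446 = 2.282 ms.
Leg 2: speed unknown; τ_2 = 7.004/γ_2.
Leg 3: γ = 1/√(1 − 0.9854²) = 1/√0.02899 = 5.874; τ_3 = 3.454/5.874 = 0.5881 ms.
Total proper time: 2.282 + τ_2 + 0.5881 = 4.573, so τ_2 = 4.573 − 2.870 = 1.703 ms.
γ_2 = 7.004/1.703 = 4.113; β = √(1 − 1/γ²) = √0.9409.

β = 0.970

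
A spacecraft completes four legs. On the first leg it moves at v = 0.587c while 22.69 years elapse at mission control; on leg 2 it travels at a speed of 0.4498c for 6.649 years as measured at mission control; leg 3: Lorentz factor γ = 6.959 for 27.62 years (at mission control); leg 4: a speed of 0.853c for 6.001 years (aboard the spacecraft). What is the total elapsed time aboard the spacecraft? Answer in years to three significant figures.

Leg 1: γ = 1/√(1 − 0.587²) = 1/√0.6554 = 1.235; τ_1 = 22.69/1.235 = 18.37 years.
Leg 2: γ = 1/√(1 − 0.4498²) = 1/√0.7977 = 1.120; τ_2 = 6.649/1.120 = 5.938 years.
Leg 3: γ = 6.959; τ_3 = 27.62/6.959 = 3.969 years.
Leg 4: 6.001 years is already measured aboard the spacecraft.
Total: 18.37 + 5.938 + 3.969 + 6.001 years.

τ = 34.3 years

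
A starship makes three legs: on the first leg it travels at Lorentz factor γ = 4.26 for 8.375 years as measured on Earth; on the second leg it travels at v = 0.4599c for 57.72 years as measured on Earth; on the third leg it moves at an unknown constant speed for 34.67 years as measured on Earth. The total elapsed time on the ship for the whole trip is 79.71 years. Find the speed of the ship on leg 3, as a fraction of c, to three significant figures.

Leg 1: γ = 4.26; τ_1 = 8.375/4.260 = 1.966 years.
Leg 2: γ = 1/√(1 − 0.4599²) = 1/√0.7885 = 1.126; τ_2 = 57.72/1.126 = 51.25 years.
Leg 3: speed unknown; τ_3 = 34.67/γ_3.
Total proper time: 1.966 + 51.25 + τ_3 = 79.71, so τ_3 = 79.71 − 53.22 = 26.49 years.
γ_3 = 34.67/26.49 = 1.309; β = √(1 − 1/γ²) = √0.4162.

β = 0.645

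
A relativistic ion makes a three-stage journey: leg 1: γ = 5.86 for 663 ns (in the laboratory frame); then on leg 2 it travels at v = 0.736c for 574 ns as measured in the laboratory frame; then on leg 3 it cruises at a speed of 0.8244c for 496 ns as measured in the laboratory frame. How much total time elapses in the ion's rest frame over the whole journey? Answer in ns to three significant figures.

Leg 1: γ = 5.86; τ_1 = 663/5.860 = 113.1 ns.
Leg 2: γ = 1/√(1 − 0.736²) = 1/√0.4583 = 1.477; τ_2 = 574/1.477 = 388.6 ns.
Leg 3: γ = 1/√(1 − 0.8244²) = 1/√0.3204 = 1.767; τ_3 = 496/1.767 = 280.7 ns.
Total: 113.1 + 388.6 + 280.7 ns.

τ = 782 ns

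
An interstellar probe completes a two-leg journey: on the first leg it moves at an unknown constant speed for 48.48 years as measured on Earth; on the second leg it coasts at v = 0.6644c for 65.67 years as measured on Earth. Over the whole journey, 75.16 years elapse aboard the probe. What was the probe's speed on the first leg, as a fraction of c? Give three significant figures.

Leg 1: speed unknown; τ_1 = 48.48/γ_1.
Leg 2: γ = 1/√(1 − 0.6644²) = 1/√0.5586 = 1.338; τ_2 = 65.67/1.338 = 49.08 years.
Total proper time: τ_1 + 49.08 = 75.16, so τ_1 = 75.16 − 49.08 = 26.08 years.
γ_1 = 48.48/26.08 = 1.859; β = √(1 − 1/γ²) = √0.7106.

β = 0.843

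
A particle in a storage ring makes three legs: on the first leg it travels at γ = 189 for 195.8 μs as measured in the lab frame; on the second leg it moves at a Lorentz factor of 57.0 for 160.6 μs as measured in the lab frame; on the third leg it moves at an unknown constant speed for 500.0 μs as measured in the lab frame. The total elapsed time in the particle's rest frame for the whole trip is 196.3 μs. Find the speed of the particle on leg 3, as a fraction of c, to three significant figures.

Leg 1: γ = 189; τ_1 = 195.8/189.0 = 1.036 μs.
Leg 2: γ = 57.0; τ_2 = 160.6/57.00 = 2.818 μs.
Leg 3: speed unknown; τ_3 = 500.0/γ_3.
Total proper time: 1.036 + 2.818 + τ_3 = 196.3, so τ_3 = 196.3 − 3.854 = 192.4 μs.
γ_3 = 500.0/192.4 = 2.598; β = √(1 − 1/γ²) = √0.8519.

β = 0.923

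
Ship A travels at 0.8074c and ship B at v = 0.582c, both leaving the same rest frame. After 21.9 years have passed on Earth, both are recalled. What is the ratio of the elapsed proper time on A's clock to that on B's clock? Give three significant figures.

A: γ = 1/√(1 − 0.8074²) = 1/√0.3481 = 1.695. B: γ = 1/√(1 − 0.582²) = 1/√0.6613 = 1.230.
τ_A/τ_B = γ_B/γ_A = 1.230/1.695 = 0.7255, so τ_A/τ_B = 0.7255.

τ_A/τ_B = 0.726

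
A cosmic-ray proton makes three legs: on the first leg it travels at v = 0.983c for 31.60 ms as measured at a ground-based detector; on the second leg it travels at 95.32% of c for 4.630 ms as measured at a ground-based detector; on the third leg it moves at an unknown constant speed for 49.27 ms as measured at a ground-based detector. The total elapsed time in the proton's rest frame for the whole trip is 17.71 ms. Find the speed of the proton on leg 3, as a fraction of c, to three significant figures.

β = 0.977

Leg 1: γ = 1/√(1 − 0.983²) = 1/√0.03371 = 5.446; τ_1 = 31.60/5.446 = 5.802 ms.
Leg 2: β = 0.9532; γ = 1/√(1 − 0.9532²) = 1/√0.09141 = 3.308; τ_2 = 4.630/3.308 = 1.400 ms.
Leg 3: speed unknown; τ_3 = 49.27/γ_3.
Total proper time: 5.802 + 1.400 + τ_3 = 17.71, so τ_3 = 17.71 − 7.202 = 10.51 ms.
γ_3 = 49.27/10.51 = 4.689; β = √(1 − 1/γ²) = √0.9545.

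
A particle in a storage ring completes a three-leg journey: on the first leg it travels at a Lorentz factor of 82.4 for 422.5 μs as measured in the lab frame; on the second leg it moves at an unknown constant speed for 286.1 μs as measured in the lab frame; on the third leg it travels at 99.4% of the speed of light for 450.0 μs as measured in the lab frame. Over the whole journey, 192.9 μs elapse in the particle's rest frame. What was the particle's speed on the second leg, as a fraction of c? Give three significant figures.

β = 0.875

Leg 1: γ = 82.4; τ_1 = 422.5/82.40 = 5.127 μs.
Leg 2: speed unknown; τ_2 = 286.1/γ_2.
Leg 3: β = 0.994; γ = 1/√(1 − 0.994²) = 1/√0.01196 = 9.142; τ_3 = 450.0/9.142 = 49.22 μs.
Total proper time: 5.127 + τ_2 + 49.22 = 192.9, so τ_2 = 192.9 − 54.35 = 138.6 μs.
γ_2 = 286.1/138.6 = 2.065; β = √(1 − 1/γ²) = √0.7655.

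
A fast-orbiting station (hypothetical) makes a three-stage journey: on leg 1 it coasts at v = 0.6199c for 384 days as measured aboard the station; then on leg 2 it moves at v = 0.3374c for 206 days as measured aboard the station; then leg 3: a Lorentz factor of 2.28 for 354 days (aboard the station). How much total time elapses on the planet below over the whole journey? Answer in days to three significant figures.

Δt = 1520 days

Leg 1: γ = 1/√(1 − 0.6199²) = 1/√0.6157 = 1.274; Δt_1 = 1.274 × 384 = 489.4 days.
Leg 2: γ = 1/√(1 − 0.3374²) = 1/√0.8862 = 1.062; Δt_2 = 1.062 × 206 = 218.8 days.
Leg 3: γ = 2.28; Δt_3 = 2.280 × 354 = 807.1 days.
Total: 489.4 + 218.8 + 807.1 days.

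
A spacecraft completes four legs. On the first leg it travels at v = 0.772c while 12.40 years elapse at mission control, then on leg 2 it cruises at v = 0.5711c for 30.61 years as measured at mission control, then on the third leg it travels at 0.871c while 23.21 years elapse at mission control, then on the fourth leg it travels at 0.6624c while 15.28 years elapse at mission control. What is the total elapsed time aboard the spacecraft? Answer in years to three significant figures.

τ = 55.9 years

Leg 1: γ = 1/√(1 − 0.772²) = 1/√0.4040 = 1.573; τ_1 = 12.40/1.573 = 7.882 years.
Leg 2: γ = 1/√(1 − 0.5711²) = 1/√0.6738 = 1.218; τ_2 = 30.61/1.218 = 25.13 years.
Leg 3: γ = 1/√(1 − 0.871²) = 1/√0.2414 = 2.035; τ_3 = 23.21/2.035 = 11.40 years.
Leg 4: γ = 1/√(1 − 0.6624²) = 1/√0.5612 = 1.335; τ_4 = 15.28/1.335 = 11.45 years.
Total: 7.882 + 25.13 + 11.40 + 11.45 years.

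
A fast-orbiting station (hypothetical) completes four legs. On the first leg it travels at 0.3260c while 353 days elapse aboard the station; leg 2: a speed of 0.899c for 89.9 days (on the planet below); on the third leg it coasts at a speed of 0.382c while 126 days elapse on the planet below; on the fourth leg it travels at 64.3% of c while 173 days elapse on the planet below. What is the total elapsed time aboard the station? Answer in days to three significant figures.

Leg 1: 353 days is already measured aboard the station.
Leg 2: γ = 1/√(1 − 0.899²) = 1/√0.1918 = 2.283; τ_2 = 89.9/2.283 = 39.37 days.
Leg 3: γ = 1/√(1 − 0.382²) = 1/√0.8541 = 1.082; τ_3 = 126/1.082 = 116.4 days.
Leg 4: β = 0.643; γ = 1/√(1 − 0.643²) = 1/√0.5866 = 1.306; τ_4 = 173/1.306 = 132.5 days.
Total: 353.0 + 39.37 + 116.4 + 132.5 days.

τ = 641 days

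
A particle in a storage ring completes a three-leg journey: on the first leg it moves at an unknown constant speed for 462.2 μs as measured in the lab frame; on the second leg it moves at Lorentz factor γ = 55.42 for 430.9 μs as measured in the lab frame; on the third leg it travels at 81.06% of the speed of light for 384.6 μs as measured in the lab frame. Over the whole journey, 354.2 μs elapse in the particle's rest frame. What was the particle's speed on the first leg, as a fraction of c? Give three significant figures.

Leg 1: speed unknown; τ_1 = 462.2/γ_1.
Leg 2: γ = 55.42; τ_2 = 430.9/55.42 = 7.775 μs.
Leg 3: β = 0.8106; γ = 1/√(1 − 0.8106²) = 1/√0.3429 = 1.708; τ_3 = 384.6/1.708 = 225.2 μs.
Total proper time: τ_1 + 7.775 + 225.2 = 354.2, so τ_1 = 354.2 − 233.0 = 121.2 μs.
γ_1 = 462.2/121.2 = 3.813; β = √(1 − 1/γ²) = √0.9312.

β = 0.965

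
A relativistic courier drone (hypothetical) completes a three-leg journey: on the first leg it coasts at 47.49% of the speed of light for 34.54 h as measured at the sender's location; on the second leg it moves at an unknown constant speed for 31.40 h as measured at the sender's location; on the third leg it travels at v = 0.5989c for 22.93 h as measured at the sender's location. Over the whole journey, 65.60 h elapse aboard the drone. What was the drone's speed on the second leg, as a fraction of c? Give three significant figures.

β = 0.844

Leg 1: β = 0.4749; γ = 1/√(1 − 0.4749²) = 1/√0.7745 = 1.136; τ_1 = 34.54/1.136 = 30.40 h.
Leg 2: speed unknown; τ_2 = 31.40/γ_2.
Leg 3: γ = 1/√(1 − 0.5989²) = 1/√0.6413 = 1.249; τ_3 = 22.93/1.249 = 18.36 h.
Total proper time: 30.40 + τ_2 + 18.36 = 65.60, so τ_2 = 65.60 − 48.76 = 16.84 h.
γ_2 = 31.40/16.84 = 1.865; β = √(1 − 1/γ²) = √0.7124.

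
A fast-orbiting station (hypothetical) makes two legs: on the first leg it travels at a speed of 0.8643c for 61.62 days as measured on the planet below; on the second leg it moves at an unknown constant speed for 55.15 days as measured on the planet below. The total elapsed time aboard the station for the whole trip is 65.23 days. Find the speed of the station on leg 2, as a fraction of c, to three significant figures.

Leg 1: γ = 1/√(1 − 0.8643²) = 1/√0.2530 = 1.988; τ_1 = 61.62/1.988 = 30.99 days.
Leg 2: speed unknown; τ_2 = 55.15/γ_2.
Total proper time: 30.99 + τ_2 = 65.23, so τ_2 = 65.23 − 30.99 = 34.24 days.
γ_2 = 55.15/34.24 = 1.611; β = √(1 − 1/γ²) = √0.6146.

β = 0.784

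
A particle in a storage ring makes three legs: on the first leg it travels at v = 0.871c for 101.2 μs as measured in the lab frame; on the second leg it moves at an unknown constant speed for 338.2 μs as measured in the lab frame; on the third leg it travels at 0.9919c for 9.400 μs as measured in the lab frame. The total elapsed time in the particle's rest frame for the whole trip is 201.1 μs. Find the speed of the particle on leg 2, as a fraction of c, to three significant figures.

β = 0.896

Leg 1: γ = 1/√(1 − 0.871²) = 1/√0.2414 = 2.035; τ_1 = 101.2/2.035 = 49.72 μs.
Leg 2: speed unknown; τ_2 = 338.2/γ_2.
Leg 3: γ = 1/√(1 − 0.9919²) = 1/√0.01613 = 7.873; τ_3 = 9.400/7.873 = 1.194 μs.
Total proper time: 49.72 + τ_2 + 1.194 = 201.1, so τ_2 = 201.1 − 50.91 = 150.2 μs.
γ_2 = 338.2/150.2 = 2.252; β = √(1 − 1/γ²) = √0.8028.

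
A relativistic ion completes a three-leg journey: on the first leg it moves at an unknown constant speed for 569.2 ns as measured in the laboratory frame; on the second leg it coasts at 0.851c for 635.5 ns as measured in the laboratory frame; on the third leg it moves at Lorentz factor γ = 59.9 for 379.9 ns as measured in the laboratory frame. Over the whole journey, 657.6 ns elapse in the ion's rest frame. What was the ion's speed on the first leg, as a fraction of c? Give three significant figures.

Leg 1: speed unknown; τ_1 = 569.2/γ_1.
Leg 2: γ = 1/√(1 − 0.851²) = 1/√0.2758 = 1.904; τ_2 = 635.5/1.904 = 333.7 ns.
Leg 3: γ = 59.9; τ_3 = 379.9/59.90 = 6.342 ns.
Total proper time: τ_1 + 333.7 + 6.342 = 657.6, so τ_1 = 657.6 − 340.1 = 317.5 ns.
γ_1 = 569.2/317.5 = 1.793; β = √(1 − 1/γ²) = √0.6888.

β = 0.830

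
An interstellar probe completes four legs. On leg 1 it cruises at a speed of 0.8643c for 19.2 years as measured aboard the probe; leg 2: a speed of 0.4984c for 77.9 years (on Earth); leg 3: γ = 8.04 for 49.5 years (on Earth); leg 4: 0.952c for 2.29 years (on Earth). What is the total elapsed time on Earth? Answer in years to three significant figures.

Leg 1: γ = 1/√(1 − 0.8643²) = 1/√0.2530 = 1.988; Δt_1 = 1.988 × 19.2 = 38.17 years.
Leg 2: 77.9 years is already measured on Earth.
Leg 3: 49.5 years is already measured on Earth.
Leg 4: 2.29 years is already measured on Earth.
Total: 38.17 + 77.90 + 49.50 + 2.290 years.

Δt = 168 years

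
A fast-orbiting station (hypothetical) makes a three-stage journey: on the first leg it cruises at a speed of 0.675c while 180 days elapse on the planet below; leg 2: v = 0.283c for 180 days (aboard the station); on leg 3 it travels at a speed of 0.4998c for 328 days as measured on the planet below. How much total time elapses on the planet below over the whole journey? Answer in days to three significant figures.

Δt = 696 days

Leg 1: 180 days is already measured on the planet below.
Leg 2: γ = 1/√(1 − 0.283²) = 1/√0.9199 = 1.043; Δt_2 = 1.043 × 180 = 187.7 days.
Leg 3: 328 days is already measured on the planet below.
Total: 180.0 + 187.7 + 328.0 days.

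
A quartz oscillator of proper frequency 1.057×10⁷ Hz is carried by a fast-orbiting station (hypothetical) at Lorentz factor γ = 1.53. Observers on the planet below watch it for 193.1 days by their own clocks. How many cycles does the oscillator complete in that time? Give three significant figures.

γ = 1.53
During 193.1 days of lab time, the oscillator's proper time advances by τ = Δt/γ = 193.1/1.530 = 126.2 days = 1.090×10⁷ s.
N = f × τ = 1.057×10⁷ × 1.090×10⁷ = 1.153×10¹⁴.

N = 1.15×10¹⁴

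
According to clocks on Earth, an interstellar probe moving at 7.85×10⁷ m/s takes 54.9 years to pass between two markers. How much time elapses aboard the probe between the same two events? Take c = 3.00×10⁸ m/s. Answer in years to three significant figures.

τ = 53.0 years

β = 7.85×10⁷/3.00×10⁸ = 0.2617; γ = 1/√(1 − 0.2617²) = 1.036
The interval measured on Earth is the dilated one; the clock aboard the probe measures the proper time τ = Δt/γ = 54.9/1.036 years.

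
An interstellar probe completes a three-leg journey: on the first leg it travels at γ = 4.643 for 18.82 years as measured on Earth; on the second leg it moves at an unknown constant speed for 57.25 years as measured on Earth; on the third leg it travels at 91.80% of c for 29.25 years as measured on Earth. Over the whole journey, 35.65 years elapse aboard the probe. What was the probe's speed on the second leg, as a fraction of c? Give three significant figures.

Leg 1: γ = 4.643; τ_1 = 18.82/4.643 = 4.053 years.
Leg 2: speed unknown; τ_2 = 57.25/γ_2.
Leg 3: β = 0.9180; γ = 1/√(1 − 0.9180²) = 1/√0.1573 = 2.522; τ_3 = 29.25/2.522 = 11.60 years.
Total proper time: 4.053 + τ_2 + 11.60 = 35.65, so τ_2 = 35.65 − 15.65 = 20.00 years.
γ_2 = 57.25/20.00 = 2.863; β = √(1 − 1/γ²) = √0.8780.

β = 0.937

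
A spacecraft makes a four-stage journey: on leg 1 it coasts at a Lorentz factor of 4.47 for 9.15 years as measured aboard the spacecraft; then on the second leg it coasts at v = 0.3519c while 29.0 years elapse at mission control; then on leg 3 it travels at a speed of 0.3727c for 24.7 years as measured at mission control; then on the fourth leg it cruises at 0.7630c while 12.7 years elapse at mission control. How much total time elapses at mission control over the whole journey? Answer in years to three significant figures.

Δt = 107 years

Leg 1: γ = 4.47; Δt_1 = 4.470 × 9.15 = 40.90 years.
Leg 2: 29.0 years is already measured at mission control.
Leg 3: 24.7 years is already measured at mission control.
Leg 4: 12.7 years is already measured at mission control.
Total: 40.90 + 29.00 + 24.70 + 12.70 years.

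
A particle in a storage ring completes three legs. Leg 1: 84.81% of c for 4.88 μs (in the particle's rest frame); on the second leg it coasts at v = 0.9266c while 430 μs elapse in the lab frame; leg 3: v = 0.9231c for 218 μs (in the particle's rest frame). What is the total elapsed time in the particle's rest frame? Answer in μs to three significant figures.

Leg 1: 4.88 μs is already measured in the particle's rest frame.
Leg 2: γ = 1/√(1 − 0.9266²) = 1/√0.1414 = 2.659; τ_2 = 430/2.659 = 161.7 μs.
Leg 3: 218 μs is already measured in the particle's rest frame.
Total: 4.880 + 161.7 + 218.0 μs.

τ = 385 μs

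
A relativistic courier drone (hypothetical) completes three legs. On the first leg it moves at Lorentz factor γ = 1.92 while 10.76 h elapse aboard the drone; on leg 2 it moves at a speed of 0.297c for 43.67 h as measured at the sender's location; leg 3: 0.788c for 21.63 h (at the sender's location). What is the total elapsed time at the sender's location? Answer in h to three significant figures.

Δt = 86.0 h

Leg 1: γ = 1.92; Δt_1 = 1.920 × 10.76 = 20.66 h.
Leg 2: 43.67 h is already measured at the sender's location.
Leg 3: 21.63 h is already measured at the sender's location.
Total: 20.66 + 43.67 + 21.63 h.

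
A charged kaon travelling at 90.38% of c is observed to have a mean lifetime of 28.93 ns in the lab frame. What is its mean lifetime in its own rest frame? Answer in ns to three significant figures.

β = 0.9038; γ = 1/√(1 − 0.9038²) = 1/√0.1831 = 2.337
The lab-frame lifetime is the dilated interval; the proper lifetime is τ₀ = Δt/γ = 28.93/2.337 ns.

τ₀ = 12.4 ns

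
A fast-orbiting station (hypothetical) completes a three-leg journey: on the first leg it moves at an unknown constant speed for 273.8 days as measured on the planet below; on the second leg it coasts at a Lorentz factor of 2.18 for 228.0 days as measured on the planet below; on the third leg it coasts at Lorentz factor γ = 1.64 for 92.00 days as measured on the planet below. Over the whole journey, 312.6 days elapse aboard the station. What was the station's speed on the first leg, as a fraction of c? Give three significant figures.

β = 0.832

Leg 1: speed unknown; τ_1 = 273.8/γ_1.
Leg 2: γ = 2.18; τ_2 = 228.0/2.180 = 104.6 days.
Leg 3: γ = 1.64; τ_3 = 92.00/1.640 = 56.10 days.
Total proper time: τ_1 + 104.6 + 56.10 = 312.6, so τ_1 = 312.6 − 160.7 = 151.9 days.
γ_1 = 273.8/151.9 = 1.802; β = √(1 − 1/γ²) = √0.6922.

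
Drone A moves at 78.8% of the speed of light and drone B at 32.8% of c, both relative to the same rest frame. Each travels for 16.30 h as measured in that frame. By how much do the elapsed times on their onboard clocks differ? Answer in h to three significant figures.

A: β = 0.788; γ = 1/√(1 − 0.788²) = 1/√0.3791 = 1.624; τ_A = 16.30/1.624 = 10.04 h.
B: β = 0.328; γ = 1/√(1 − 0.328²) = 1/√0.8924 = 1.059; τ_B = 16.30/1.059 = 15.40 h.

|τ_A − τ_B| = 5.36 h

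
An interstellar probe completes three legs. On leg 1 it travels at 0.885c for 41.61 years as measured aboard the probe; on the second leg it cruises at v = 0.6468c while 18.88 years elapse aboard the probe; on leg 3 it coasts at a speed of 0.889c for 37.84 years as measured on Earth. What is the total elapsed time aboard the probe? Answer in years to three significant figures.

Leg 1: 41.61 years is already measured aboard the probe.
Leg 2: 18.88 years is already measured aboard the probe.
Leg 3: γ = 1/√(1 − 0.889²) = 1/√0.2097 = 2.184; τ_3 = 37.84/2.184 = 17.33 years.
Total: 41.61 + 18.88 + 17.33 years.

τ = 77.8 years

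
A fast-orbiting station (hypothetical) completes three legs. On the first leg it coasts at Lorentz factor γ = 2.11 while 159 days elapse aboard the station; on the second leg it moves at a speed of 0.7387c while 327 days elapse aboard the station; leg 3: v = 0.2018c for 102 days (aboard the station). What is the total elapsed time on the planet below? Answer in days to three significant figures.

Leg 1: γ = 2.11; Δt_1 = 2.110 × 159 = 335.5 days.
Leg 2: γ = 1/√(1 − 0.7387²) = 1/√0.4543 = 1.484; Δt_2 = 1.484 × 327 = 485.1 days.
Leg 3: γ = 1/√(1 − 0.2018²) = 1/√0.9593 = 1.021; Δt_3 = 1.021 × 102 = 104.1 days.
Total: 335.5 + 485.1 + 104.1 days.

Δt = 925 days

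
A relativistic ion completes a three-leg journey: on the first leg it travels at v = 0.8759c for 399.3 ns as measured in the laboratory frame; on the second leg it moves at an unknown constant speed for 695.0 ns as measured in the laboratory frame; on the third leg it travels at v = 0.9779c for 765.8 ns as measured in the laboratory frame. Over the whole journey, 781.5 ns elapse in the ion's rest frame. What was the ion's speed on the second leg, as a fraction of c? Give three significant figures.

Leg 1: γ = 1/√(1 − 0.8759²) = 1/√0.2328 = 2.073; τ_1 = 399.3/2.073 = 192.7 ns.
Leg 2: speed unknown; τ_2 = 695.0/γ_2.
Leg 3: γ = 1/√(1 − 0.9779²) = 1/√0.04371 = 4.783; τ_3 = 765.8/4.783 = 160.1 ns.
Total proper time: 192.7 + τ_2 + 160.1 = 781.5, so τ_2 = 781.5 − 352.8 = 428.7 ns.
γ_2 = 695.0/428.7 = 1.621; β = √(1 − 1/γ²) = √0.6195.

β = 0.787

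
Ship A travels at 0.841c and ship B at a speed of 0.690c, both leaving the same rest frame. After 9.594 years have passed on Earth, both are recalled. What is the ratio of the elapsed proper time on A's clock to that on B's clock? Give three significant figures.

τ_A/τ_B = 0.747

A: γ = 1/√(1 − 0.841²) = 1/√0.2927 = 1.848. B: γ = 1/√(1 − 0.690²) = 1/√0.5239 = 1.382.
τ_A/τ_B = γ_B/γ_A = 1.382/1.848 = 0.7475, so τ_A/τ_B = 0.7475.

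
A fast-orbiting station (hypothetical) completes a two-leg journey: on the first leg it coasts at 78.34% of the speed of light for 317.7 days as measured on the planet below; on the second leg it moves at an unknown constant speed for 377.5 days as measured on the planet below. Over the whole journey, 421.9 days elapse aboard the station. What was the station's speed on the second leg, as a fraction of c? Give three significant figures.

β = 0.804

Leg 1: β = 0.7834; γ = 1/√(1 − 0.7834²) = 1/√0.3863 = 1.609; τ_1 = 317.7/1.609 = 197.5 days.
Leg 2: speed unknown; τ_2 = 377.5/γ_2.
Total proper time: 197.5 + τ_2 = 421.9, so τ_2 = 421.9 − 197.5 = 224.4 days.
γ_2 = 377.5/224.4 = 1.682; β = √(1 − 1/γ²) = √0.6465.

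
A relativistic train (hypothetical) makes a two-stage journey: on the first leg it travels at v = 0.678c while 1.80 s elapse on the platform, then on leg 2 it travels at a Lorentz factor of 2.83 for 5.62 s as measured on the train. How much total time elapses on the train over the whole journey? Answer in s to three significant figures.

τ = 6.94 s

Leg 1: γ = 1/√(1 − 0.678²) = 1/√0.5403 = 1.360; τ_1 = 1.80/1.360 = 1.323 s.
Leg 2: 5.62 s is already measured on the train.
Total: 1.323 + 5.620 s.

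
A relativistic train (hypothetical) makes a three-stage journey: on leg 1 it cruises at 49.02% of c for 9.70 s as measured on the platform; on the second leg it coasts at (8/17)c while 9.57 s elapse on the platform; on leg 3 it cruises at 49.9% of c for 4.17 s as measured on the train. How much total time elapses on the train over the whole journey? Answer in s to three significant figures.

Leg 1: β = 0.4902; γ = 1/√(1 − 0.4902²) = 1/√0.7597 = 1.147; τ_1 = 9.70/1.147 = 8.455 s.
Leg 2: γ = 1/√(1 − (8/17)²) = 17/15 ≈ 1.133; τ_2 = 9.57/1.133 = 8.444 s.
Leg 3: 4.17 s is already measured on the train.
Total: 8.455 + 8.444 + 4.170 s.

τ = 21.1 s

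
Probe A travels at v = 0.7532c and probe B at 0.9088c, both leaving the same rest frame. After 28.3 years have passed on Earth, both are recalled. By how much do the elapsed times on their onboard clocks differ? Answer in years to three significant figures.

A: γ = 1/√(1 − 0.7532²) = 1/√0.4327 = 1.520; τ_A = 28.3/1.520 = 18.62 years.
B: γ = 1/√(1 − 0.9088²) = 1/√0.1741 = 2.397; τ_B = 28.3/2.397 = 11.81 years.

|τ_A − τ_B| = 6.81 years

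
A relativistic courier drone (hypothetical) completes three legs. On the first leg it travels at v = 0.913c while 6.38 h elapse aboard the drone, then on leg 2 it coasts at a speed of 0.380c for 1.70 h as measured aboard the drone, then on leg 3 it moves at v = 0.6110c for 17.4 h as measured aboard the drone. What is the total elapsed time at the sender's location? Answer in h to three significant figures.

Δt = 39.5 h

Leg 1: γ = 1/√(1 − 0.913²) = 1/√0.1664 = 2.451; Δt_1 = 2.451 × 6.38 = 15.64 h.
Leg 2: γ = 1/√(1 − 0.380²) = 1/√0.8556 = 1.081; Δt_2 = 1.081 × 1.70 = 1.838 h.
Leg 3: γ = 1/√(1 − 0.6110²) = 1/√0.6267 = 1.263; Δt_3 = 1.263 × 17.4 = 21.98 h.
Total: 15.64 + 1.838 + 21.98 h.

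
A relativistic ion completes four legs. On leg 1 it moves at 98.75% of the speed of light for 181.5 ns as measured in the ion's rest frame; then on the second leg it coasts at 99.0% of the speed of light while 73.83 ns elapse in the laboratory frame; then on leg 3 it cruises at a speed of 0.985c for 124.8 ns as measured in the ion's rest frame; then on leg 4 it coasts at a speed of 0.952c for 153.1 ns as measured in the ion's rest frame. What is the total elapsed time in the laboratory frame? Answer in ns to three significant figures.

Leg 1: β = 0.9875; γ = 1/√(1 − 0.9875²) = 1/√0.02484 = 6.344; Δt_1 = 6.344 × 181.5 = 1152 ns.
Leg 2: 73.83 ns is already measured in the laboratory frame.
Leg 3: γ = 1/√(1 − 0.985²) = 1/√0.02977 = 5.795; Δt_3 = 5.795 × 124.8 = 723.3 ns.
Leg 4: γ = 1/√(1 − 0.952²) = 1/√0.09370 = 3.267; Δt_4 = 3.267 × 153.1 = 500.2 ns.
Total: 1152 + 73.83 + 723.3 + 500.2 ns.

Δt = 2450 ns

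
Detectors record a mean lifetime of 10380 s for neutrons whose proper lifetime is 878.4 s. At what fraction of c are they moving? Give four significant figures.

γ = Δt/τ₀ = 10380/878.4 = 11.82
β = √(1 − 1/γ²) = √(1 − 0.007161) = √0.9928

v = 0.9964c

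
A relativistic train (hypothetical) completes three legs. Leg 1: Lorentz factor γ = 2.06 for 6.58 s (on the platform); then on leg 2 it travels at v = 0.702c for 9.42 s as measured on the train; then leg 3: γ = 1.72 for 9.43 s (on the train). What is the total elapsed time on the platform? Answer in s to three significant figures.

Δt = 36.0 s

Leg 1: 6.58 s is already measured on the platform.
Leg 2: γ = 1/√(1 − 0.702²) = 1/√0.5072 = 1.404; Δt_2 = 1.404 × 9.42 = 13.23 s.
Leg 3: γ = 1.72; Δt_3 = 1.720 × 9.43 = 16.22 s.
Total: 6.580 + 13.23 + 16.22 s.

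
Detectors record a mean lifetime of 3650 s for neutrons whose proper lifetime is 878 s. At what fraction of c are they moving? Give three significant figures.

β = 0.971

γ = Δt/τ₀ = 3650/878 = 4.157
β = √(1 − 1/γ²) = √(1 − 0.05786) = √0.9421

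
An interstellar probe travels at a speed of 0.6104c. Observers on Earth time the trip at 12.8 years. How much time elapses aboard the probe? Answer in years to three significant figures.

γ = 1/√(1 − 0.6104²) = 1/√0.6274 = 1.262
The interval measured on Earth is the dilated one; the clock aboard the probe measures the proper time τ = Δt/γ = 12.8/1.262 years.

τ = 10.1 years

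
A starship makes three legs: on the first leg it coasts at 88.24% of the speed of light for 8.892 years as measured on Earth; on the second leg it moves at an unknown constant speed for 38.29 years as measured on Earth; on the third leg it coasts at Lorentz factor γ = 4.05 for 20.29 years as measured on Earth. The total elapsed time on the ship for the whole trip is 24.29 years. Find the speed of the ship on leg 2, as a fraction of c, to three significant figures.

Leg 1: β = 0.8824; γ = 1/√(1 − 0.8824²) = 1/√0.2214 = 2.125; τ_1 = 8.892/2.125 = 4.184 years.
Leg 2: speed unknown; τ_2 = 38.29/γ_2.
Leg 3: γ = 4.05; τ_3 = 20.29/4.050 = 5.010 years.
Total proper time: 4.184 + τ_2 + 5.010 = 24.29, so τ_2 = 24.29 − 9.194 = 15.10 years.
γ_2 = 38.29/15.10 = 2.536; β = √(1 − 1/γ²) = √0.8446.

β = 0.919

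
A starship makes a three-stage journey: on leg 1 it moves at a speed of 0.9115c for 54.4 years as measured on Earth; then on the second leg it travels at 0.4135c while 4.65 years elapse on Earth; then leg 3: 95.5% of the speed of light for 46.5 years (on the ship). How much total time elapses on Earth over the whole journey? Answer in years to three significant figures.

Δt = 216 years

Leg 1: 54.4 years is already measured on Earth.
Leg 2: 4.65 years is already measured on Earth.
Leg 3: β = 0.955; γ = 1/√(1 − 0.955²) = 1/√0.08798 = 3.371; Δt_3 = 3.371 × 46.5 = 156.8 years.
Total: 54.40 + 4.650 + 156.8 years.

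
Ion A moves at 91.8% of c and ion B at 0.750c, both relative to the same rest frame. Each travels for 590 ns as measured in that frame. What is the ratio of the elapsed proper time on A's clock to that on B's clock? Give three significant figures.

A: β = 0.918; γ = 1/√(1 − 0.918²) = 1/√0.1573 = 2.522. B: γ = 1/√(1 − 0.750²) = 1/√0.4375 = 1.512.
τ_A/τ_B = γ_B/γ_A = 1.512/2.522 = 0.5996, so τ_A/τ_B = 0.5996.

τ_A/τ_B = 0.600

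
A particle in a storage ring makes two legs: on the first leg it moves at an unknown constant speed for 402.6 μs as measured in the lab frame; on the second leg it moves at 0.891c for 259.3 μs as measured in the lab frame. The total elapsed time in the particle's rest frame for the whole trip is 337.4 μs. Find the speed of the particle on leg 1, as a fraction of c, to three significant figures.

β = 0.838

Leg 1: speed unknown; τ_1 = 402.6/γ_1.
Leg 2: γ = 1/√(1 − 0.891²) = 1/√0.2061 = 2.203; τ_2 = 259.3/2.203 = 117.7 μs.
Total proper time: τ_1 + 117.7 = 337.4, so τ_1 = 337.4 − 117.7 = 219.7 μs.
γ_1 = 402.6/219.7 = 1.833; β = √(1 − 1/γ²) = √0.7023.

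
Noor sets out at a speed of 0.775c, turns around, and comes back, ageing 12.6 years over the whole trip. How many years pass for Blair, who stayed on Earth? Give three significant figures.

γ = 1/√(1 − 0.775²) = 1/√0.3994 = 1.582
Earth-frame duration is the dilated interval: Δt = γτ = 1.582 × 12.6 years.

Δt = 19.9 years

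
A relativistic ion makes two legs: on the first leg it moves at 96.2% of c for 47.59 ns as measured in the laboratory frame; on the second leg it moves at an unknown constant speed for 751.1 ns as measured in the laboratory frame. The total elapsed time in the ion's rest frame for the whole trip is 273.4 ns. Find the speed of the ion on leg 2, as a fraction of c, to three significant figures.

β = 0.938

Leg 1: β = 0.962; γ = 1/√(1 − 0.962²) = 1/√0.07456 = 3.662; τ_1 = 47.59/3.662 = 12.99 ns.
Leg 2: speed unknown; τ_2 = 751.1/γ_2.
Total proper time: 12.99 + τ_2 = 273.4, so τ_2 = 273.4 − 12.99 = 260.4 ns.
γ_2 = 751.1/260.4 = 2.884; β = √(1 − 1/γ²) = √0.8798.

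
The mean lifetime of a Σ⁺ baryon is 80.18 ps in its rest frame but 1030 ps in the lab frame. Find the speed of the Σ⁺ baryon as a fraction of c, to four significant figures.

γ = Δt/τ₀ = 1030/80.18 = 12.85
β = √(1 − 1/γ²) = √(1 − 0.006060) = √0.9939

β = 0.9970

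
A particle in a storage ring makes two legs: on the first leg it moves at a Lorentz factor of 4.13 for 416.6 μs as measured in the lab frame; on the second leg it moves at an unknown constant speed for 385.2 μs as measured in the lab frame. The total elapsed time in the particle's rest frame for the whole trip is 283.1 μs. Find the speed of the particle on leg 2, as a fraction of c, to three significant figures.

β = 0.881

Leg 1: γ = 4.13; τ_1 = 416.6/4.130 = 100.9 μs.
Leg 2: speed unknown; τ_2 = 385.2/γ_2.
Total proper time: 100.9 + τ_2 = 283.1, so τ_2 = 283.1 − 100.9 = 182.2 μs.
γ_2 = 385.2/182.2 = 2.114; β = √(1 − 1/γ²) = √0.7762.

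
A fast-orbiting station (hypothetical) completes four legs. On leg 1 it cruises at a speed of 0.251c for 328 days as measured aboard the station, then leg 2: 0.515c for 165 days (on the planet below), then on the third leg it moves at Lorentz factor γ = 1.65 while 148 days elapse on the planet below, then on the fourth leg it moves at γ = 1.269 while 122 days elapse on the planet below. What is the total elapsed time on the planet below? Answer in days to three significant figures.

Leg 1: γ = 1/√(1 − 0.251²) = 1/√0.9370 = 1.033; Δt_1 = 1.033 × 328 = 338.8 days.
Leg 2: 165 days is already measured on the planet below.
Leg 3: 148 days is already measured on the planet below.
Leg 4: 122 days is already measured on the planet below.
Total: 338.8 + 165.0 + 148.0 + 122.0 days.

Δt = 774 days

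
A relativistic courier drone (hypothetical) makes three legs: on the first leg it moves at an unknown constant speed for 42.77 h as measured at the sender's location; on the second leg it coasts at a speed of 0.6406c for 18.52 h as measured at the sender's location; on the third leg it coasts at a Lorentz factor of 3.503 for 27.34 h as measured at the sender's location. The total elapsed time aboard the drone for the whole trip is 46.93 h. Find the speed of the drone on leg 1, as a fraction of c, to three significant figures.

Leg 1: speed unknown; τ_1 = 42.77/γ_1.
Leg 2: γ = 1/√(1 − 0.6406²) = 1/√0.5896 = 1.302; τ_2 = 18.52/1.302 = 14.22 h.
Leg 3: γ = 3.503; τ_3 = 27.34/3.503 = 7.805 h.
Total proper time: τ_1 + 14.22 + 7.805 = 46.93, so τ_1 = 46.93 − 22.03 = 24.90 h.
γ_1 = 42.77/24.90 = 1.717; β = √(1 − 1/γ²) = √0.6609.

β = 0.813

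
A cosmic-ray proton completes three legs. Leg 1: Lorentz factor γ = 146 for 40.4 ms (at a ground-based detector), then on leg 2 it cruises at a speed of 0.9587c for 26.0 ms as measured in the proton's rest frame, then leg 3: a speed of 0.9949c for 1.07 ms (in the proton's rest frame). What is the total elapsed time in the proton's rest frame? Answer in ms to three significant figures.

τ = 27.3 ms

Leg 1: γ = 146; τ_1 = 40.4/146.0 = 0.2767 ms.
Leg 2: 26.0 ms is already measured in the proton's rest frame.
Leg 3: 1.07 ms is already measured in the proton's rest frame.
Total: 0.2767 + 26.00 + 1.070 ms.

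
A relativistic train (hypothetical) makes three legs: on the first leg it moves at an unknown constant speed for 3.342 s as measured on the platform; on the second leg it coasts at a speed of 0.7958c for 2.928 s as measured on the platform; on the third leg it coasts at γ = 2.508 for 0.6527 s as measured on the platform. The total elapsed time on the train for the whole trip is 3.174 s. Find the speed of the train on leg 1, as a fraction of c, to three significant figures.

β = 0.940

Leg 1: speed unknown; τ_1 = 3.342/γ_1.
Leg 2: γ = 1/√(1 − 0.7958²) = 1/√0.3667 = 1.651; τ_2 = 2.928/1.651 = 1.773 s.
Leg 3: γ = 2.508; τ_3 = 0.6527/2.508 = 0.2602 s.
Total proper time: τ_1 + 1.773 + 0.2602 = 3.174, so τ_1 = 3.174 − 2.033 = 1.141 s.
γ_1 = 3.342/1.141 = 2.930; β = √(1 − 1/γ²) = √0.8835.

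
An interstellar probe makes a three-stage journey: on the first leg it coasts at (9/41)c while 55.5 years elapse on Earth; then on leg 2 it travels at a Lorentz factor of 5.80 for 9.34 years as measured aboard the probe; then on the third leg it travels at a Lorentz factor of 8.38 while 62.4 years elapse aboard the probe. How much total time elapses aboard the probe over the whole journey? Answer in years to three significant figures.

Leg 1: γ = 1/√(1 − (9/41)²) = 41/40 = 1.025; τ_1 = 55.5/1.025 = 54.15 years.
Leg 2: 9.34 years is already measured aboard the probe.
Leg 3: 62.4 years is already measured aboard the probe.
Total: 54.15 + 9.340 + 62.40 years.

τ = 126 years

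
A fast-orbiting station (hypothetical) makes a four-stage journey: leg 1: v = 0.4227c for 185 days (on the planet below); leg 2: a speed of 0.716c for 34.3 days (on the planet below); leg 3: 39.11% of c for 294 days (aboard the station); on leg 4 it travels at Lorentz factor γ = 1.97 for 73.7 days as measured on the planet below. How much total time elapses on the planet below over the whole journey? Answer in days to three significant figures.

Δt = 612 days

Leg 1: 185 days is already measured on the planet below.
Leg 2: 34.3 days is already measured on the planet below.
Leg 3: β = 0.3911; γ = 1/√(1 − 0.3911²) = 1/√0.8470 = 1.087; Δt_3 = 1.087 × 294 = 319.4 days.
Leg 4: 73.7 days is already measured on the planet below.
Total: 185.0 + 34.30 + 319.4 + 73.70 days.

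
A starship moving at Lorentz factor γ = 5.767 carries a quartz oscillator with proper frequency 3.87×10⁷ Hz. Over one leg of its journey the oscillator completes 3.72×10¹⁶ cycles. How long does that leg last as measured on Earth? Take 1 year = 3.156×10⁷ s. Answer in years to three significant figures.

γ = 5.767
Proper time for N cycles: τ = N/f = 3.72×10¹⁶/(3.87×10⁷) = 9.612×10⁸ s = 30.46 years.
Lab-frame duration Δt = γτ = 5.767 × 30.46 = 175.6 years.

Δt = 176 years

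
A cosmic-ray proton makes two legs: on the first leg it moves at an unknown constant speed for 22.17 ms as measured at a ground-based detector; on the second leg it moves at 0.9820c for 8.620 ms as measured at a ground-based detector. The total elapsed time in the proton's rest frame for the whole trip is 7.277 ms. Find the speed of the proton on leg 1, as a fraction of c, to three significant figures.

β = 0.967

Leg 1: speed unknown; τ_1 = 22.17/γ_1.
Leg 2: γ = 1/√(1 − 0.9820²) = 1/√0.03568 = 5.294; τ_2 = 8.620/5.294 = 1.628 ms.
Total proper time: τ_1 + 1.628 = 7.277, so τ_1 = 7.277 − 1.628 = 5.649 ms.
γ_1 = 22.17/5.649 = 3.925; β = √(1 − 1/γ²) = √0.9351.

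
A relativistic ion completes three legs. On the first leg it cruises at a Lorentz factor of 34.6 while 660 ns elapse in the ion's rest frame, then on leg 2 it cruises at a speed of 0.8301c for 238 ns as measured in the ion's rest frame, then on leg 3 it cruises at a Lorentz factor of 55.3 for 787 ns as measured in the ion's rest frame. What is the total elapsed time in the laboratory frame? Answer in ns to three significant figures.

Δt = 6.68×10⁴ ns

Leg 1: γ = 34.6; Δt_1 = 34.60 × 660 = 2.284×10⁴ ns.
Leg 2: γ = 1/√(1 − 0.8301²) = 1/√0.3109 = 1.793; Δt_2 = 1.793 × 238 = 426.8 ns.
Leg 3: γ = 55.3; Δt_3 = 55.30 × 787 = 4.352×10⁴ ns.
Total: 2.284×10⁴ + 426.8 + 4.352×10⁴ ns.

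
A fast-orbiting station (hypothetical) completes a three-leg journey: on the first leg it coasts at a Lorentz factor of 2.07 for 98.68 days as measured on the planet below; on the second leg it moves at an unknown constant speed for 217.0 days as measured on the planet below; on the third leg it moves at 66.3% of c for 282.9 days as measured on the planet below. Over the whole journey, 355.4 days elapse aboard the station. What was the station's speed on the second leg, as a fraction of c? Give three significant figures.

Leg 1: γ = 2.07; τ_1 = 98.68/2.070 = 47.67 days.
Leg 2: speed unknown; τ_2 = 217.0/γ_2.
Leg 3: β = 0.663; γ = 1/√(1 − 0.663²) = 1/√0.5604 = 1.336; τ_3 = 282.9/1.336 = 211.8 days.
Total proper time: 47.67 + τ_2 + 211.8 = 355.4, so τ_2 = 355.4 − 259.5 = 95.94 days.
γ_2 = 217.0/95.94 = 2.262; β = √(1 − 1/γ²) = √0.8045.

β = 0.897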